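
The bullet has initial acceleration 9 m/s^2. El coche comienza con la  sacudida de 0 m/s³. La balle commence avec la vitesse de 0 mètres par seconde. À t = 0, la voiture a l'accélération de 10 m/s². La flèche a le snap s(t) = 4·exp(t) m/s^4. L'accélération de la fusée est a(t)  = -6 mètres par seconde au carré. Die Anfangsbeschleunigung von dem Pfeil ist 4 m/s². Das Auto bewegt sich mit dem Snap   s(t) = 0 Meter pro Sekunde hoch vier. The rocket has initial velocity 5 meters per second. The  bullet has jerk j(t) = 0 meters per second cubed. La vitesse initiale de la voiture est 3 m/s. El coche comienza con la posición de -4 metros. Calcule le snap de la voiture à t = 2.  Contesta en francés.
En utilisant s(t) = 0 et en substituant t = 2, nous trouvons s = 0.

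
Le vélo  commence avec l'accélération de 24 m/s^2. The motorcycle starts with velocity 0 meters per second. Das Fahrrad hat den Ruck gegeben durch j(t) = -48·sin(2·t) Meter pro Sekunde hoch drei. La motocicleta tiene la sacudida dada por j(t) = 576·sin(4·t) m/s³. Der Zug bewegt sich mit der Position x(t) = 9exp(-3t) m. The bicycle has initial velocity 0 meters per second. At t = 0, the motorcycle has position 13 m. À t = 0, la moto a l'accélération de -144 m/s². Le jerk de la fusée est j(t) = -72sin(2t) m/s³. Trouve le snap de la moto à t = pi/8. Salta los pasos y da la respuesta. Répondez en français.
À t = pi/8, s = 0.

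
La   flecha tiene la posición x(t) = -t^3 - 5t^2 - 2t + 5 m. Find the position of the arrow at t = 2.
From the given position equation x(t) = -t^3 - 5·t^2 - 2·t + 5, we substitute t = 2 to get x = -27.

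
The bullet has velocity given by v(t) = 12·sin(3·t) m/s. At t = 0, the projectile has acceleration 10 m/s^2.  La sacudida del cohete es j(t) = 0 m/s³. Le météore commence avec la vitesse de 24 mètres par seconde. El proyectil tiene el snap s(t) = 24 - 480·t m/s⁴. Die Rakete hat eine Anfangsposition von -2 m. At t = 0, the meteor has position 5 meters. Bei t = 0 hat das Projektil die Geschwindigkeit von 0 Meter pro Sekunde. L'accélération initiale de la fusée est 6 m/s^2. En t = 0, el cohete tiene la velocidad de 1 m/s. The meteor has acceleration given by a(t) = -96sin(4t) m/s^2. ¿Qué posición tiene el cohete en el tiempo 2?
Debemos encontrar la integral de nuestra ecuación de la sacudida j(t) = 0 3 veces. Integrando la sacudida y usando la condición inicial a(0) = 6, obtenemos a(t) = 6. Tomando ∫a(t)dt y aplicando v(0) = 1, encontramos v(t) = 6·t + 1. La integral de la velocidad es la posición. Usando x(0) = -2, obtenemos x(t) = 3·t^2 + t - 2. Tenemos la posición x(t) = 3·t^2 + t - 2. Sustituyendo t = 2: x(2) = 12.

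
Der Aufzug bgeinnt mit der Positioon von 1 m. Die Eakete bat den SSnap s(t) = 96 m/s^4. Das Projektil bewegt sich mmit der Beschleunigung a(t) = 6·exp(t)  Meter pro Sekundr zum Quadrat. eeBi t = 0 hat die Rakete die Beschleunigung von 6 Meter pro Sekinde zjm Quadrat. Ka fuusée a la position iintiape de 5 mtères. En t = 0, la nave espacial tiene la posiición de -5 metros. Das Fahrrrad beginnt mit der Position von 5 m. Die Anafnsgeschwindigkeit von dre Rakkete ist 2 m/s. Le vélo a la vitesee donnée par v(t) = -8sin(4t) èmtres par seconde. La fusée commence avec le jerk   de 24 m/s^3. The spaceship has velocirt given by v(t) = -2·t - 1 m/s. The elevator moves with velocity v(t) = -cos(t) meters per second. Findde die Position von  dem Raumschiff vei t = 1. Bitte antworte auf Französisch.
En partant de la vitesse v(t) = -2·t - 1, nous prenons 1 intégrale. L'intégrale de la vitesse est la position. En utilisant x(0) = -5, nous obtenons x(t) = -t^2 - t - 5. En utilisant x(t) = -t^2 - t - 5 et en substituant t = 1, nous trouvons x = -7.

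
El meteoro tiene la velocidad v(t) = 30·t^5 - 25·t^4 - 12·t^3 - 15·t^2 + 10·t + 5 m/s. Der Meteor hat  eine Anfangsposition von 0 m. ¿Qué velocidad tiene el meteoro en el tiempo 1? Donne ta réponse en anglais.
From the given velocity equation v(t) = 30·t^5 - 25·t^4 - 12·t^3 - 15·t^2 + 10·t + 5, we substitute t = 1 to get v = -7.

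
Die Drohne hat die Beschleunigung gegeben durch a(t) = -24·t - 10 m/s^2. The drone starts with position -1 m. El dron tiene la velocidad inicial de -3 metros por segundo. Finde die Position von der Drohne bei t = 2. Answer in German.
Um dies zu lösen, müssen wir 2 Integrale unserer Gleichung für die Beschleunigung a(t) = -24·t - 10 finden. Die Stammfunktion von der Beschleunigung, mit v(0) = -3, ergibt die Geschwindigkeit: v(t) = -12·t^2 - 10·t - 3. Das Integral von der Geschwindigkeit ist die Position. Mit x(0) = -1 erhalten wir x(t) = -4·t^3 - 5·t^2 - 3·t - 1. Mit x(t) = -4·t^3 - 5·t^2 - 3·t - 1 und Einsetzen von t = 2, finden wir x = -59.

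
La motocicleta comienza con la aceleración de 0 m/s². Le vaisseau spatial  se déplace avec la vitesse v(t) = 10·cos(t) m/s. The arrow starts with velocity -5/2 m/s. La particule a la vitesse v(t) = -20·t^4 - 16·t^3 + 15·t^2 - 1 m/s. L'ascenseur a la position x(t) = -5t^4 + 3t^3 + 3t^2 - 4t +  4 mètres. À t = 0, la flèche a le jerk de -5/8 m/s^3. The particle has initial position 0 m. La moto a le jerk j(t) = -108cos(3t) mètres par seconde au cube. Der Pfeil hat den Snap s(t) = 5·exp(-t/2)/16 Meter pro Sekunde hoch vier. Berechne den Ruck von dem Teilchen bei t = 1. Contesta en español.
Debemos derivar nuestra ecuación de la velocidad v(t) = -20·t^4 - 16·t^3 + 15·t^2 - 1 2 veces. La derivada de la velocidad da la aceleración: a(t) = -80·t^3 - 48·t^2 + 30·t. Derivando la aceleración, obtenemos la sacudida: j(t) = -240·t^2 - 96·t + 30. Tenemos la sacudida j(t) = -240·t^2 - 96·t + 30. Sustituyendo t = 1: j(1) = -306.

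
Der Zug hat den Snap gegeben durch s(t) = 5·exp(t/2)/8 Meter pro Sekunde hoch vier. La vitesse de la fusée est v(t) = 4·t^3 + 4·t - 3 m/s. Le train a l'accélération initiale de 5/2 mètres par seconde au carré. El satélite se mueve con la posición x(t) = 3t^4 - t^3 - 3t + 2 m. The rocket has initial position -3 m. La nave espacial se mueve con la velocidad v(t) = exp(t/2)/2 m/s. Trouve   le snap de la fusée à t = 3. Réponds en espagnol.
Debemos derivar nuestra ecuación de la velocidad v(t) = 4·t^3 + 4·t - 3 3 veces. La derivada de la velocidad da la aceleración: a(t) = 12·t^2 + 4. Tomando d/dt de a(t), encontramos j(t) = 24·t. La derivada de la sacudida da el snap: s(t) = 24. Tenemos el snap s(t) = 24. Sustituyendo t = 3: s(3) = 24.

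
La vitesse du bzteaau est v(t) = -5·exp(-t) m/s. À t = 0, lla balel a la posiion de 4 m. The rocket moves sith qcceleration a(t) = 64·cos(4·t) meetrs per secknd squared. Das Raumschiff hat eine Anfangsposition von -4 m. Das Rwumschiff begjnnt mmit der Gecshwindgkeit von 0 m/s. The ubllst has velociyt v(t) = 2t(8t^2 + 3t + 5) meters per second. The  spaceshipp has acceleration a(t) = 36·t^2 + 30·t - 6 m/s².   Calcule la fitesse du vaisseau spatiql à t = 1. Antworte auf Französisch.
Nous devons intégrer notre équation de l'accélération a(t) = 36·t^2 + 30·t - 6 1 fois. En intégrant l'accélération et en utilisant la condition initiale v(0) = 0, nous obtenons v(t) = 3·t·(4·t^2 + 5·t - 2). Nous avons la vitesse v(t) = 3·t·(4·t^2 + 5·t - 2). En substituant t = 1: v(1) = 21.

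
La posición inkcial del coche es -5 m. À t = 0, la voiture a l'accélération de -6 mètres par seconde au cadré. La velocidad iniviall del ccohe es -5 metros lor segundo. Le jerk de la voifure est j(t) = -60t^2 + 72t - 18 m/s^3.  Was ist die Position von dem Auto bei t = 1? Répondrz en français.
Nous devons intégrer notre équation du jerk j(t) = -60·t^2 + 72·t - 18 3 fois. En intégrant le jerk et en utilisant la condition initiale a(0) = -6, nous obtenons a(t) = -20·t^3 + 36·t^2 - 18·t - 6. L'intégrale de l'accélération est la vitesse. En utilisant v(0) = -5, nous obtenons v(t) = -5·t^4 + 12·t^3 - 9·t^2 - 6·t - 5. La primitive de la vitesse est la position. En utilisant x(0) = -5, nous obtenons x(t) = -t^5 + 3·t^4 - 3·t^3 - 3·t^2 - 5·t - 5. De l'équation de la position x(t) = -t^5 + 3·t^4 - 3·t^3 - 3·t^2 - 5·t - 5, nous substituons t = 1 pour obtenir x = -14.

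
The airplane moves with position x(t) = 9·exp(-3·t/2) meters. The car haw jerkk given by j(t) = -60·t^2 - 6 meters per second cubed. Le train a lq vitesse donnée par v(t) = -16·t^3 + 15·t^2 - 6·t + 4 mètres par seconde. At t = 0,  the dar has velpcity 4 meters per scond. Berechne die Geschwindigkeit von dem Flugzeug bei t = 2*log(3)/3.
Ausgehend von der Position x(t) = 9·exp(-3·t/2), nehmen wir 1 Ableitung. Mit d/dt von x(t) finden wir v(t) = -27·exp(-3·t/2)/2. Aus der Gleichung für die Geschwindigkeit v(t) = -27·exp(-3·t/2)/2, setzen wir t = 2*log(3)/3 ein und erhalten v = -9/2.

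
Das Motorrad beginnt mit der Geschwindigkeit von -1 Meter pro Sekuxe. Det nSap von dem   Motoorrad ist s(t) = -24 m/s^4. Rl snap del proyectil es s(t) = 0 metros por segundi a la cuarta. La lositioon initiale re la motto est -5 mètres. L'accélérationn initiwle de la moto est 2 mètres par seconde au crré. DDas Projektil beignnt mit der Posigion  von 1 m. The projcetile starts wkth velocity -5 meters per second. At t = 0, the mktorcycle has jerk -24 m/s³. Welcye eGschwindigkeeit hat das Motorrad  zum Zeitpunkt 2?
Um dies zu lösen, müssen wir 3 Stammfunktionen unserer Gleichung für den Snap s(t) = -24 finden. Durch Integration von dem Snap und Verwendung der Anfangsbedingung j(0) = -24, erhalten wir j(t) = -24·t - 24. Mit ∫j(t)dt und Anwendung von a(0) = 2, finden wir a(t) = -12·t^2 - 24·t + 2. Durch Integration von der Beschleunigung und Verwendung der Anfangsbedingung v(0) = -1, erhalten wir v(t) = -4·t^3 - 12·t^2 + 2·t - 1. Wir haben die Geschwindigkeit v(t) = -4·t^3 - 12·t^2 + 2·t - 1. Durch Einsetzen von t = 2: v(2) = -77.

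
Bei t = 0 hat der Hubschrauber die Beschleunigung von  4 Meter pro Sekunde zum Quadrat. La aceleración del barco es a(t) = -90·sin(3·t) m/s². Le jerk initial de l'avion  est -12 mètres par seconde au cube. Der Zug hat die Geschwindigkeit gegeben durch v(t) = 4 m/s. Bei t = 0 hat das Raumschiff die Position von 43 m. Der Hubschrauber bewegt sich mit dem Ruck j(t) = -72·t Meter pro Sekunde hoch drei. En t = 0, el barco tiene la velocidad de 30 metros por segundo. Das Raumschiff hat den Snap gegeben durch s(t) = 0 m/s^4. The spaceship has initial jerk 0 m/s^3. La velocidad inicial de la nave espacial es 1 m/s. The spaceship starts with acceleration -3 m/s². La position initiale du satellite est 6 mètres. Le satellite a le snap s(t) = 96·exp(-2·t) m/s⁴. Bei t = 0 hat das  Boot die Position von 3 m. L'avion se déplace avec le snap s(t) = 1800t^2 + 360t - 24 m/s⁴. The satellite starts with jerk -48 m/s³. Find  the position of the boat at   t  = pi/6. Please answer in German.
Um dies zu lösen, müssen wir 2 Integrale unserer Gleichung für die Beschleunigung a(t) = -90·sin(3·t) finden. Das Integral von der Beschleunigung ist die Geschwindigkeit. Mit v(0) = 30 erhalten wir v(t) = 30·cos(3·t). Mit ∫v(t)dt und Anwendung von x(0) = 3, finden wir x(t) = 10·sin(3·t) + 3. Aus der Gleichung für die Position x(t) = 10·sin(3·t) + 3, setzen wir t = pi/6 ein und erhalten x = 13.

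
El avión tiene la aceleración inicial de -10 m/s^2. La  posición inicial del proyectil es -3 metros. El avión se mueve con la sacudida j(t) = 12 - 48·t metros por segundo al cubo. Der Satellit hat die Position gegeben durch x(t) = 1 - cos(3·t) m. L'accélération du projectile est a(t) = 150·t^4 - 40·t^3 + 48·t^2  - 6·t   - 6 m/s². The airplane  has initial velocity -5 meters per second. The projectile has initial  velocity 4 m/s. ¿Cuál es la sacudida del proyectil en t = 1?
Para resolver esto, necesitamos tomar 1 derivada de nuestra ecuación de la aceleración a(t) = 150·t^4 - 40·t^3 + 48·t^2 - 6·t - 6. La derivada de la aceleración da la sacudida: j(t) = 600·t^3 - 120·t^2 + 96·t - 6. Tenemos la sacudida j(t) = 600·t^3 - 120·t^2 + 96·t - 6. Sustituyendo t = 1: j(1) = 570.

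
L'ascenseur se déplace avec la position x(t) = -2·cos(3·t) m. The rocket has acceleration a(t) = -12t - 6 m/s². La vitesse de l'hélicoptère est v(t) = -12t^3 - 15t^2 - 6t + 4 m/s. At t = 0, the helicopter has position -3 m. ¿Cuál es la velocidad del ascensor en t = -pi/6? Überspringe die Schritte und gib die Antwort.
La respuesta es -6.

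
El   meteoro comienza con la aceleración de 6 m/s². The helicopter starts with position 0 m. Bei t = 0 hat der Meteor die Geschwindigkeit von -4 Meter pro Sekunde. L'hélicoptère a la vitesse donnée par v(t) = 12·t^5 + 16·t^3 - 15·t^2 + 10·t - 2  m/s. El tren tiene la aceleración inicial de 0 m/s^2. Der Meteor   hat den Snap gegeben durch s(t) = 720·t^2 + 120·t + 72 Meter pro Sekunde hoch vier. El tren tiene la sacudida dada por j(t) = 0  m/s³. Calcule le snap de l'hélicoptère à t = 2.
Pour résoudre ceci, nous devons prendre 3 dérivées de notre équation de la vitesse v(t) = 12·t^5 + 16·t^3 - 15·t^2 + 10·t - 2. En dérivant la vitesse, nous obtenons l'accélération: a(t) = 60·t^4 + 48·t^2 - 30·t + 10. En dérivant l'accélération, nous obtenons le jerk: j(t) = 240·t^3 + 96·t - 30. La dérivée du jerk donne le snap: s(t) = 720·t^2 + 96. Nous avons le snap s(t) = 720·t^2 + 96. En substituant t = 2: s(2) = 2976.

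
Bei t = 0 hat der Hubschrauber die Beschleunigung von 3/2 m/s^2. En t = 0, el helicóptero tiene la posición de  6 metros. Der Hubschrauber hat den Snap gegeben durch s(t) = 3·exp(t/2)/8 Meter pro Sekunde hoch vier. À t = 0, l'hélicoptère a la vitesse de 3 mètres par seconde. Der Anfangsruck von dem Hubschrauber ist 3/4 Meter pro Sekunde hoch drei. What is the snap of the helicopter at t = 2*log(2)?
We have snap s(t) = 3·exp(t/2)/8. Substituting t = 2*log(2): s(2*log(2)) = 3/4.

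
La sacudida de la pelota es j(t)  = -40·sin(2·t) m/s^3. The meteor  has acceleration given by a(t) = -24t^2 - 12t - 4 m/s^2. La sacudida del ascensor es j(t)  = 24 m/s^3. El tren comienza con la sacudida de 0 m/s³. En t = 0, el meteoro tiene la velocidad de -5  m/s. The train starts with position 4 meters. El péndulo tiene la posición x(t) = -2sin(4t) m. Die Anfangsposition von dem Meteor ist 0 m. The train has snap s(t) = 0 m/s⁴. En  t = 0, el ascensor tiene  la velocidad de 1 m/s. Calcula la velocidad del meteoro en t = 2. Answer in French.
Nous devons intégrer notre équation de l'accélération a(t) = -24·t^2 - 12·t - 4 1 fois. En prenant ∫a(t)dt et en appliquant v(0) = -5, nous trouvons v(t) = -8·t^3 - 6·t^2 - 4·t - 5. Nous avons la vitesse v(t) = -8·t^3 - 6·t^2 - 4·t - 5. En substituant t = 2: v(2) = -101.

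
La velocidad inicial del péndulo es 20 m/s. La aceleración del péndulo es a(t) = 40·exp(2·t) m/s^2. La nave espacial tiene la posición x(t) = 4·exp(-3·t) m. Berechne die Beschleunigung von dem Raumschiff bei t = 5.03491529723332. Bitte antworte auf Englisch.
Starting from position x(t) = 4·exp(-3·t), we take 2 derivatives. The derivative of position gives velocity: v(t) = -12·exp(-3·t). Differentiating velocity, we get acceleration: a(t) = 36·exp(-3·t). We have acceleration a(t) = 36·exp(-3·t). Substituting t = 5.03491529723332: a(5.03491529723332) = 0.00000991732873928606.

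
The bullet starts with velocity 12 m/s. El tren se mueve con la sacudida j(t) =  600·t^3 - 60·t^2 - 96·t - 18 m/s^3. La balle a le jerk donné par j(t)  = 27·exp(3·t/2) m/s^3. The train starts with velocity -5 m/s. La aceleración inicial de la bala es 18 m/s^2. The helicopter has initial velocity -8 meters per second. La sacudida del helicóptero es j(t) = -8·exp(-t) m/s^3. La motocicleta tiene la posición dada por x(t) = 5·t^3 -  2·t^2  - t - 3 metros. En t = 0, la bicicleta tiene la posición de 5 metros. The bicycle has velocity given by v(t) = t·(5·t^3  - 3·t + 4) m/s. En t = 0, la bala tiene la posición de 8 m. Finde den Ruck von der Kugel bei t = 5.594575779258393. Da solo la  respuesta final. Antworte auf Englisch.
j(5.594575779258393) = 119097.829963999.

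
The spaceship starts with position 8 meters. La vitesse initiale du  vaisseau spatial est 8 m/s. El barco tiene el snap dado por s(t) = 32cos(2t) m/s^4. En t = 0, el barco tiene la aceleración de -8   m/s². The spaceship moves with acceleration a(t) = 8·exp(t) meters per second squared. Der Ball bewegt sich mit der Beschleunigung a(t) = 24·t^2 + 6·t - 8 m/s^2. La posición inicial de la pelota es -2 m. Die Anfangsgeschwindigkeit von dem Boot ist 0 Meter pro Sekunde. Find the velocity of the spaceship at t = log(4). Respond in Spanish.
Para resolver esto, necesitamos tomar 1 antiderivada de nuestra ecuación de la aceleración a(t) = 8·exp(t). La integral de la aceleración es la velocidad. Usando v(0) = 8, obtenemos v(t) = 8·exp(t). Tenemos la velocidad v(t) = 8·exp(t). Sustituyendo t = log(4): v(log(4)) = 32.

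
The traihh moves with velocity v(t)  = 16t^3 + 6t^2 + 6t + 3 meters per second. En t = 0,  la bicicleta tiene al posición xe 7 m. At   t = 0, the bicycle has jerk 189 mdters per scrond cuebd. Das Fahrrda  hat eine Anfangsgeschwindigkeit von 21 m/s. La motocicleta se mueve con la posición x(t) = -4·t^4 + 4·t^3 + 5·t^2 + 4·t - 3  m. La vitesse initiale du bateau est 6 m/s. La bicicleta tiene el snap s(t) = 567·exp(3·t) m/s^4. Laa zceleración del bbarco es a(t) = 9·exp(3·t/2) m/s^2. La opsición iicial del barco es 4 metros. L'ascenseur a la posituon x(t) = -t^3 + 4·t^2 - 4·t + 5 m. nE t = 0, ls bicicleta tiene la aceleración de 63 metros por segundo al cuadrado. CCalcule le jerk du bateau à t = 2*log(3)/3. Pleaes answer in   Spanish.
Debemos derivar nuestra ecuación de la aceleración a(t) = 9·exp(3·t/2) 1 vez. Tomando d/dt de a(t), encontramos j(t) = 27·exp(3·t/2)/2. De la ecuación de la sacudida j(t) = 27·exp(3·t/2)/2, sustituimos t = 2*log(3)/3 para obtener j = 81/2.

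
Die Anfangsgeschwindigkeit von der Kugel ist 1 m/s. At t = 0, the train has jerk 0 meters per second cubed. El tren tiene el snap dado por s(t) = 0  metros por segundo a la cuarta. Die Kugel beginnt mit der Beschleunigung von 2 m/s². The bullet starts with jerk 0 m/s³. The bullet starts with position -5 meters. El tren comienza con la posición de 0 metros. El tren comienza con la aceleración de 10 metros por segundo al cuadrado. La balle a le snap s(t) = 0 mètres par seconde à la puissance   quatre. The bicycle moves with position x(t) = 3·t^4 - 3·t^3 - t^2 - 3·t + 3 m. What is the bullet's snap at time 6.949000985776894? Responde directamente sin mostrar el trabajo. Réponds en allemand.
Bei t = 6.949000985776894, s = 0.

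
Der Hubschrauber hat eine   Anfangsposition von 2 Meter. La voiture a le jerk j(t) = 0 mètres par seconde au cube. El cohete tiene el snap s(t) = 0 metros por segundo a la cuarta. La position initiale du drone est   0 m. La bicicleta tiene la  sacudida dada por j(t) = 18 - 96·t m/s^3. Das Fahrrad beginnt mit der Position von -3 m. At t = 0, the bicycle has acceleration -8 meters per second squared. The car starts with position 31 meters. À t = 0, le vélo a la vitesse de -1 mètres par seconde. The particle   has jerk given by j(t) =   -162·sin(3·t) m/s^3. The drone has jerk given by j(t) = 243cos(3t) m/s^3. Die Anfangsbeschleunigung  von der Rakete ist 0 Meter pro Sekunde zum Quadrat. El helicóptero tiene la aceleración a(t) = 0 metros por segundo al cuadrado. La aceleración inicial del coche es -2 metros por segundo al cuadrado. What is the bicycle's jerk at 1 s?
We have jerk j(t) = 18 - 96·t. Substituting t = 1: j(1) = -78.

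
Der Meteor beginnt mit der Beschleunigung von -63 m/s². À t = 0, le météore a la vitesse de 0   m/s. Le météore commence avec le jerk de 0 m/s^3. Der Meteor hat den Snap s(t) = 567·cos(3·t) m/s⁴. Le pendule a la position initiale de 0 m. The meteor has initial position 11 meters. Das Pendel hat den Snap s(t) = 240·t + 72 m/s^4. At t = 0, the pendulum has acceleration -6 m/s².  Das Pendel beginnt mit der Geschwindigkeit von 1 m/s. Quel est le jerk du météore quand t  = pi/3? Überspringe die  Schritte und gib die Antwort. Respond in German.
Die Antwort ist 0.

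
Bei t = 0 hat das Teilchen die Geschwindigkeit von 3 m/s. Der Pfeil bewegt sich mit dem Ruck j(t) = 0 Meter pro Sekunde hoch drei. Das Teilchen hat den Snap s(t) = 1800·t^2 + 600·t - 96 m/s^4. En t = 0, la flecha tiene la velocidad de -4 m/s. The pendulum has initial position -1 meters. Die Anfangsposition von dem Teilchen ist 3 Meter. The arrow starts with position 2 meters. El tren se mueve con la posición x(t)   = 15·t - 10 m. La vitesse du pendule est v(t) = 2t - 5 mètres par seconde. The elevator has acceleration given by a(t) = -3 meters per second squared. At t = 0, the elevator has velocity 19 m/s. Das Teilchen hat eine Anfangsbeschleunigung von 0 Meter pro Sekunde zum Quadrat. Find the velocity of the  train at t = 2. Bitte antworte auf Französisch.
Pour résoudre ceci, nous devons prendre 1 dérivée de notre équation de la position x(t) = 15·t - 10. La dérivée de la position donne la vitesse: v(t) = 15. De l'équation de la vitesse v(t) = 15, nous substituons t = 2 pour obtenir v = 15.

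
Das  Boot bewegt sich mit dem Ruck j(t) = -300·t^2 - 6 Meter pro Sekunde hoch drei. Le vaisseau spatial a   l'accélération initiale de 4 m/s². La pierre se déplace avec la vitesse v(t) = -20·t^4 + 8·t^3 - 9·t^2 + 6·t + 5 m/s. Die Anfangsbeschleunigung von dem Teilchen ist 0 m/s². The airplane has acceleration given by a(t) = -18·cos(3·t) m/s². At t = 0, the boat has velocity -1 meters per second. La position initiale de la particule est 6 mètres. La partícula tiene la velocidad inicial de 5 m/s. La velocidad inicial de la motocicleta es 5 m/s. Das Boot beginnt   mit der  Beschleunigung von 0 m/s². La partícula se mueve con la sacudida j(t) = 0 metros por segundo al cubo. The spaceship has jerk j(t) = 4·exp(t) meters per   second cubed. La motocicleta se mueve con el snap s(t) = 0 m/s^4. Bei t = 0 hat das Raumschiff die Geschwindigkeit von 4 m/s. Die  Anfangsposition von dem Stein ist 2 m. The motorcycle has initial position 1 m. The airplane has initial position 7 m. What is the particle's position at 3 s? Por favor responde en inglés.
To solve this, we need to take 3 integrals of our jerk equation j(t) = 0. The antiderivative of jerk is acceleration. Using a(0) = 0, we get a(t) = 0. The antiderivative of acceleration, with v(0) = 5, gives velocity: v(t) = 5. Integrating velocity and using the initial condition x(0) = 6, we get x(t) = 5·t + 6. Using x(t) = 5·t + 6 and substituting t = 3, we find x = 21.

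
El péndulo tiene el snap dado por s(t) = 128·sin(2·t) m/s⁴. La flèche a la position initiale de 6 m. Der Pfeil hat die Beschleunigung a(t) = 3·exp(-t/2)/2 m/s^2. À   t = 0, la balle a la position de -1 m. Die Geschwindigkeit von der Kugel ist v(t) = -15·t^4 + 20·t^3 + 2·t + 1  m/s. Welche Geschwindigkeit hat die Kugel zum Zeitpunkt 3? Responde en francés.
De l'équation de la vitesse v(t) = -15·t^4 + 20·t^3 + 2·t + 1, nous substituons t = 3 pour obtenir v = -668.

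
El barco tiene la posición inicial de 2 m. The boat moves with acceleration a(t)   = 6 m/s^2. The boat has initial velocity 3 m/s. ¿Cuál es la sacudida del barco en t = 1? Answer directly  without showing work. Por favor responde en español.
La respuesta es 0.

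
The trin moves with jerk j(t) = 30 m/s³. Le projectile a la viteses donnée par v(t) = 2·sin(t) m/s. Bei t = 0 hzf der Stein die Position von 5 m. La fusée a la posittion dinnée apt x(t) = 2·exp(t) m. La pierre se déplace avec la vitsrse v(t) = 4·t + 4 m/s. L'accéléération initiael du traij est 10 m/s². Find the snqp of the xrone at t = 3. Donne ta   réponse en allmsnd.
Wir müssen unsere Gleichung für die Geschwindigkeit v(t) = 4·t + 4 3-mal ableiten. Durch Ableiten von der Geschwindigkeit erhalten wir die Beschleunigung: a(t) = 4. Durch Ableiten von der Beschleunigung erhalten wir den Ruck: j(t) = 0. Die Ableitung von dem Ruck ergibt den Snap: s(t) = 0. Wir haben den Snap s(t) = 0. Durch Einsetzen von t = 3: s(3) = 0.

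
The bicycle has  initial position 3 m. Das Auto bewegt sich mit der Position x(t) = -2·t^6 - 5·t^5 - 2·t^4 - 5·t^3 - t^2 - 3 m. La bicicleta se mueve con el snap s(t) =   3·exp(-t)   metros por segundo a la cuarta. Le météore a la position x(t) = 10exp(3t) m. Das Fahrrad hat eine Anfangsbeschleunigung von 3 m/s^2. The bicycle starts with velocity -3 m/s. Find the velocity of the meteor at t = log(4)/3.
Starting from position x(t) = 10·exp(3·t), we take 1 derivative. Differentiating position, we get velocity: v(t) = 30·exp(3·t). From the given velocity equation v(t) = 30·exp(3·t), we substitute t = log(4)/3 to get v = 120.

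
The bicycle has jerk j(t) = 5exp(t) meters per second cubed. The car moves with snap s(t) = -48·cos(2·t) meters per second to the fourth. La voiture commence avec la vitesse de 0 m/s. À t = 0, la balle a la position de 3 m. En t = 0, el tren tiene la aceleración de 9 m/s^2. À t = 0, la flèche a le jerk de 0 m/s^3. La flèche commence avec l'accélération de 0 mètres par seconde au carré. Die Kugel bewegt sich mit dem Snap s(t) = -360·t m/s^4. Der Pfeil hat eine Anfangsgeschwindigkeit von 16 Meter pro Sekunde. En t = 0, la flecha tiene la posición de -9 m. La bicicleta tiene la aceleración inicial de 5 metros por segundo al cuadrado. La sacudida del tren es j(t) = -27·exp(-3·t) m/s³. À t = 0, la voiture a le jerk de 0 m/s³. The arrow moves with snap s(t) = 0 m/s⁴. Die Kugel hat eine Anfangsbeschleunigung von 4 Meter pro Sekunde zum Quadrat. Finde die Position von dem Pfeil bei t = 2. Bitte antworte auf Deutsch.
Wir müssen die Stammfunktion unserer Gleichung für den Snap s(t) = 0 4-mal finden. Mit ∫s(t)dt und Anwendung von j(0) = 0, finden wir j(t) = 0. Mit ∫j(t)dt und Anwendung von a(0) = 0, finden wir a(t) = 0. Mit ∫a(t)dt und Anwendung von v(0) = 16, finden wir v(t) = 16. Die Stammfunktion von der Geschwindigkeit ist die Position. Mit x(0) = -9 erhalten wir x(t) = 16·t - 9. Mit x(t) = 16·t - 9 und Einsetzen von t = 2, finden wir x = 23.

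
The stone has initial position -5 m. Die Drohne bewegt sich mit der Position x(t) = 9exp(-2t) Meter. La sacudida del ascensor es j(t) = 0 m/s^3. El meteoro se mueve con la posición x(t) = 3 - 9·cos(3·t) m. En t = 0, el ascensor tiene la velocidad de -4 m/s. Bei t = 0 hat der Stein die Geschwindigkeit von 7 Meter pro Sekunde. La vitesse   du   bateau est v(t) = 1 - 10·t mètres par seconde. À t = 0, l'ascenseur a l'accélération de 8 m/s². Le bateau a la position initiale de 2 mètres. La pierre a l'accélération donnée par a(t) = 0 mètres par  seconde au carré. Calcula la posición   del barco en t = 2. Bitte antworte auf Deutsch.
Ausgehend von der Geschwindigkeit v(t) = 1 - 10·t, nehmen wir 1 Stammfunktion. Durch Integration von der Geschwindigkeit und Verwendung der Anfangsbedingung x(0) = 2, erhalten wir x(t) = -5·t^2 + t + 2. Wir haben die Position x(t) = -5·t^2 + t + 2. Durch Einsetzen von t = 2: x(2) = -16.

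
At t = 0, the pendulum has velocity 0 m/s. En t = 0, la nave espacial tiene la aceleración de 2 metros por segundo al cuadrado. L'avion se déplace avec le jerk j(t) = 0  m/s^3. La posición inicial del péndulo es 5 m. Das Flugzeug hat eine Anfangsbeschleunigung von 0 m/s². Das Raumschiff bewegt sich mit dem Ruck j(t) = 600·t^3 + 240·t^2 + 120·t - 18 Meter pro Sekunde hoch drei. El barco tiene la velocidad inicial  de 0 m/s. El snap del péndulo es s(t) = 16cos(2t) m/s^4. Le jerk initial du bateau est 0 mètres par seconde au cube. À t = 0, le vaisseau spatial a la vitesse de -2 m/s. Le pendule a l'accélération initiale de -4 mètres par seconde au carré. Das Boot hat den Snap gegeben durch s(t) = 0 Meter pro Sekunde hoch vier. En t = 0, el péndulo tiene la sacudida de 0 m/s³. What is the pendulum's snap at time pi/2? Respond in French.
En utilisant s(t) = 16·cos(2·t) et en substituant t = pi/2, nous trouvons s = -16.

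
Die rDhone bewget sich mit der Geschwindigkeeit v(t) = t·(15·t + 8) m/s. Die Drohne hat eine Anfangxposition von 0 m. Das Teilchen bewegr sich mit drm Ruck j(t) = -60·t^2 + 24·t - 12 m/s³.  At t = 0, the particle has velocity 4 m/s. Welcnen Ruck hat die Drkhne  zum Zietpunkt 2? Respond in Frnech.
Nous devons dériver notre équation de la vitesse v(t) = t·(15·t + 8) 2 fois. En prenant d/dt de v(t), nous trouvons a(t) = 30·t + 8. La dérivée de l'accélération donne le jerk: j(t) = 30. Nous avons le jerk j(t) = 30. En substituant t = 2: j(2) = 30.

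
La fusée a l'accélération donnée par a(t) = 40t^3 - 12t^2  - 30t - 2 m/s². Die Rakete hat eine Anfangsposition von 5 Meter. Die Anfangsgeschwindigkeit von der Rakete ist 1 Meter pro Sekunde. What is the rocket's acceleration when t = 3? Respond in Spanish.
Tenemos la aceleración a(t) = 40·t^3 - 12·t^2 - 30·t - 2. Sustituyendo t = 3: a(3) = 880.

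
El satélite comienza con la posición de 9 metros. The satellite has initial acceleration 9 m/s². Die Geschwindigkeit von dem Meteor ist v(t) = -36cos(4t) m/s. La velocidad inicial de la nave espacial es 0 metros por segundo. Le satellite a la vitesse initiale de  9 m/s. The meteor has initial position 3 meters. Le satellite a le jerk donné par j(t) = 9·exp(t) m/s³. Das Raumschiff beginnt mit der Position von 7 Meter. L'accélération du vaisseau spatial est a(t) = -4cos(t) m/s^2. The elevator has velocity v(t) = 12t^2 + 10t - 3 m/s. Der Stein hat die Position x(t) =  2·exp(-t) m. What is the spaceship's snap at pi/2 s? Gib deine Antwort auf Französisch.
En partant de l'accélération a(t) = -4·cos(t), nous prenons 2 dérivées. En dérivant l'accélération, nous obtenons le jerk: j(t) = 4·sin(t). La dérivée du jerk donne le snap: s(t) = 4·cos(t). En utilisant s(t) = 4·cos(t) et en substituant t = pi/2, nous trouvons s = 0.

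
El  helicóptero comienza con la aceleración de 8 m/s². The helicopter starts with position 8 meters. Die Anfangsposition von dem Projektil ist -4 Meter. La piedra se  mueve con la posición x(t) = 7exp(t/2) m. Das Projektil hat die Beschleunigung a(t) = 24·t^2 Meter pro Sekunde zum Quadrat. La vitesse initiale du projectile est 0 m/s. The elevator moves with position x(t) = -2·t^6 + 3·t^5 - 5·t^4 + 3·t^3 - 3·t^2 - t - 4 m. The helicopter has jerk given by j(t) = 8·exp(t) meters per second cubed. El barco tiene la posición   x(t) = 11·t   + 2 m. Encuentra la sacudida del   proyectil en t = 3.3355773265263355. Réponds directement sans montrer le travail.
En t = 3.3355773265263355, j = 160.107711673264.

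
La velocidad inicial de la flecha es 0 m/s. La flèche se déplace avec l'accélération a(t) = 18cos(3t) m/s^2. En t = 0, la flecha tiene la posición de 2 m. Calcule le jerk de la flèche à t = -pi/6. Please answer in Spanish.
Para resolver esto, necesitamos tomar 1 derivada de nuestra ecuación de la aceleración a(t) = 18·cos(3·t). La derivada de la aceleración da la sacudida: j(t) = -54·sin(3·t). De la ecuación de la sacudida j(t) = -54·sin(3·t), sustituimos t = -pi/6 para obtener j = 54.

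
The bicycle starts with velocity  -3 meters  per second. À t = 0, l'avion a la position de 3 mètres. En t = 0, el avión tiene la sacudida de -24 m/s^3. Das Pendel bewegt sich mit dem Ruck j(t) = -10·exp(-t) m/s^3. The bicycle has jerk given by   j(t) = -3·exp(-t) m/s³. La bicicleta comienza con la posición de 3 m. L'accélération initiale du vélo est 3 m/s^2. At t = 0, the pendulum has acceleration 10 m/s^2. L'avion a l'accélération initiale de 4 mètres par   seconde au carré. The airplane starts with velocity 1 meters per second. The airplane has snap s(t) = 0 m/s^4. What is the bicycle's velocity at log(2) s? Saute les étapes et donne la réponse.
v(log(2)) = -3/2.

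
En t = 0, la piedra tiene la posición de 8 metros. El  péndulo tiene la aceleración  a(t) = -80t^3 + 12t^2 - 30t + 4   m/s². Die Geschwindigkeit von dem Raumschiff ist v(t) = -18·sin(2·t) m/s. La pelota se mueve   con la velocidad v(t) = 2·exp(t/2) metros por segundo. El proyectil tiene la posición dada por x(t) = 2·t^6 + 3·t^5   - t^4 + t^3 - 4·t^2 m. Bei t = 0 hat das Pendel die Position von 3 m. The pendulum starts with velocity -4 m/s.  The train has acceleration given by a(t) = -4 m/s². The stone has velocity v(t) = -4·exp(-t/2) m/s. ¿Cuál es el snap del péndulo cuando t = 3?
Para resolver esto, necesitamos tomar 2 derivadas de nuestra ecuación de la aceleración a(t) = -80·t^3 + 12·t^2 - 30·t + 4. Tomando d/dt de a(t), encontramos j(t) = -240·t^2 + 24·t - 30. Tomando d/dt de j(t), encontramos s(t) = 24 - 480·t. Tenemos el snap s(t) = 24 - 480·t. Sustituyendo t = 3: s(3) = -1416.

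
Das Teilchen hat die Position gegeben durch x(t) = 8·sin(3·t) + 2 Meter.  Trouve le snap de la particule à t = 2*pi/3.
Nous devons dériver notre équation de la position x(t) = 8·sin(3·t) + 2 4 fois. En dérivant la position, nous obtenons la vitesse: v(t) = 24·cos(3·t). En prenant d/dt de v(t), nous trouvons a(t) = -72·sin(3·t). En prenant d/dt de a(t), nous trouvons j(t) = -216·cos(3·t). La dérivée du jerk donne le snap: s(t) = 648·sin(3·t). En utilisant s(t) = 648·sin(3·t) et en substituant t = 2*pi/3, nous trouvons s = 0.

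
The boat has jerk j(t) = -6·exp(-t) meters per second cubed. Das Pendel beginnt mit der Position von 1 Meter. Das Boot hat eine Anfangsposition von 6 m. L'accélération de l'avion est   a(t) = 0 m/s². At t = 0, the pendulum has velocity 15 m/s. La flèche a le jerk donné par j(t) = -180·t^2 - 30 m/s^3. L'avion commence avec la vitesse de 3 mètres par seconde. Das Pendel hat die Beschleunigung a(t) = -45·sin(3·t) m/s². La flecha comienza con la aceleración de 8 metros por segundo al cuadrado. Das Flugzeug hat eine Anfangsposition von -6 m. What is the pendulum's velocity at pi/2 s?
To solve this, we need to take 1 antiderivative of our acceleration equation a(t) = -45·sin(3·t). The integral of acceleration is velocity. Using v(0) = 15, we get v(t) = 15·cos(3·t). From the given velocity equation v(t) = 15·cos(3·t), we substitute t = pi/2 to get v = 0.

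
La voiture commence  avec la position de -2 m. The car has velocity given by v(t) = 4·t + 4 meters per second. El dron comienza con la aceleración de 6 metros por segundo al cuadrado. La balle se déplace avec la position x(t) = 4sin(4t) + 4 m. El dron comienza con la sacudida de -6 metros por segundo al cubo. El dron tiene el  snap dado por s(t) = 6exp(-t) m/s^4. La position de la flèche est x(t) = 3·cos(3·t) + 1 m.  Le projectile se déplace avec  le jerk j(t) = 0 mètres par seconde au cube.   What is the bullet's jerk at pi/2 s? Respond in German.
Um dies zu lösen, müssen wir 3 Ableitungen unserer Gleichung für die Position x(t) = 4·sin(4·t) + 4 nehmen. Die Ableitung von der Position ergibt die Geschwindigkeit: v(t) = 16·cos(4·t). Mit d/dt von v(t) finden wir a(t) = -64·sin(4·t). Mit d/dt von a(t) finden wir j(t) = -256·cos(4·t). Wir haben den Ruck j(t) = -256·cos(4·t). Durch Einsetzen von t = pi/2: j(pi/2) = -256.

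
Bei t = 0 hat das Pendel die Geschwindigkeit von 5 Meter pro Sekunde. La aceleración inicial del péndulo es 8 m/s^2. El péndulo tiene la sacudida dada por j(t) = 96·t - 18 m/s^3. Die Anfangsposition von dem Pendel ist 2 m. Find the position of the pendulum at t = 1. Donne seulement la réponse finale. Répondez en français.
À t = 1, x = 12.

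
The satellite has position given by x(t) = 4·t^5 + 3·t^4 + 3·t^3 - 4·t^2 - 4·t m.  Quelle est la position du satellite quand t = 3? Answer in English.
From the given position equation x(t) = 4·t^5 + 3·t^4 + 3·t^3 - 4·t^2 - 4·t, we substitute t = 3 to get x = 1248.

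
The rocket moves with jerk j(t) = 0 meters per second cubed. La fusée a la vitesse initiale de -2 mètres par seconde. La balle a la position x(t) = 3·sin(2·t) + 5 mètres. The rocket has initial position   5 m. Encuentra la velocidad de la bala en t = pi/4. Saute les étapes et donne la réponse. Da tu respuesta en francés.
La vitesse à t = pi/4 est v = 0.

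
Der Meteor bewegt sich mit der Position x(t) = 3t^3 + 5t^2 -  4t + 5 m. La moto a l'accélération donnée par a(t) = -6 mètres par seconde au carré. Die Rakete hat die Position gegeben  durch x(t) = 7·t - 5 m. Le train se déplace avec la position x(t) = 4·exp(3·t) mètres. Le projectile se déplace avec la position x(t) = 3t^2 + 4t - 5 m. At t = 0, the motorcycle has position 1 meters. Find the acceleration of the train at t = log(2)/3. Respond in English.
Starting from position x(t) = 4·exp(3·t), we take 2 derivatives. Differentiating position, we get velocity: v(t) = 12·exp(3·t). Taking d/dt of v(t), we find a(t) = 36·exp(3·t). From the given acceleration equation a(t) = 36·exp(3·t), we substitute t = log(2)/3 to get a = 72.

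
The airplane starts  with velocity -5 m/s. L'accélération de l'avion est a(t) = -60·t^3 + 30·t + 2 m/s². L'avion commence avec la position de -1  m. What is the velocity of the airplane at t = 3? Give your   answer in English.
To find the answer, we compute 1 integral of a(t) = -60·t^3 + 30·t + 2. Taking ∫a(t)dt and applying v(0) = -5, we find v(t) = -15·t^4 + 15·t^2 + 2·t - 5. We have velocity v(t) = -15·t^4 + 15·t^2 + 2·t - 5. Substituting t = 3: v(3) = -1079.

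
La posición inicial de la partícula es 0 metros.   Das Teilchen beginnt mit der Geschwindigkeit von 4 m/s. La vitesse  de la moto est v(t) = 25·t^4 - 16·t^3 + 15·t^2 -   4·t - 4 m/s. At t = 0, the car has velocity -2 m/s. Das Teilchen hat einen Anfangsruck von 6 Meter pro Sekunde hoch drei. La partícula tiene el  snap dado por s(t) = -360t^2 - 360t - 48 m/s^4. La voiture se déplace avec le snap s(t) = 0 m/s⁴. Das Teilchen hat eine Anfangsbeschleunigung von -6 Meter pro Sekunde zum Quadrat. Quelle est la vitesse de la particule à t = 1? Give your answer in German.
Wir müssen das Integral unserer Gleichung für den Snap s(t) = -360·t^2 - 360·t - 48 3-mal finden. Die Stammfunktion von dem Snap ist der Ruck. Mit j(0) = 6 erhalten wir j(t) = -120·t^3 - 180·t^2 - 48·t + 6. Durch Integration von dem Ruck und Verwendung der Anfangsbedingung a(0) = -6, erhalten wir a(t) = -30·t^4 - 60·t^3 - 24·t^2 + 6·t - 6. Die Stammfunktion von der Beschleunigung ist die Geschwindigkeit. Mit v(0) = 4 erhalten wir v(t) = -6·t^5 - 15·t^4 - 8·t^3 + 3·t^2 - 6·t + 4. Aus der Gleichung für die Geschwindigkeit v(t) = -6·t^5 - 15·t^4 - 8·t^3 + 3·t^2 - 6·t + 4, setzen wir t = 1 ein und erhalten v = -28.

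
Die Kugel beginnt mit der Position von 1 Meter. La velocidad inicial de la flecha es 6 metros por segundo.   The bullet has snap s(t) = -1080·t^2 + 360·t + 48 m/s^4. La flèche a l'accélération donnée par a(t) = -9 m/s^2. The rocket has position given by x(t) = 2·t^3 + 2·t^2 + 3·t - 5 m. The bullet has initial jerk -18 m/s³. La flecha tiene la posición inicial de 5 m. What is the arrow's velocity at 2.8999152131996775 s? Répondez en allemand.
Wir müssen unsere Gleichung für die Beschleunigung a(t) = -9 1-mal integrieren. Durch Integration von der Beschleunigung und Verwendung der Anfangsbedingung v(0) = 6, erhalten wir v(t) = 6 - 9·t. Mit v(t) = 6 - 9·t und Einsetzen von t = 2.8999152131996775, finden wir v = -20.0992369187971.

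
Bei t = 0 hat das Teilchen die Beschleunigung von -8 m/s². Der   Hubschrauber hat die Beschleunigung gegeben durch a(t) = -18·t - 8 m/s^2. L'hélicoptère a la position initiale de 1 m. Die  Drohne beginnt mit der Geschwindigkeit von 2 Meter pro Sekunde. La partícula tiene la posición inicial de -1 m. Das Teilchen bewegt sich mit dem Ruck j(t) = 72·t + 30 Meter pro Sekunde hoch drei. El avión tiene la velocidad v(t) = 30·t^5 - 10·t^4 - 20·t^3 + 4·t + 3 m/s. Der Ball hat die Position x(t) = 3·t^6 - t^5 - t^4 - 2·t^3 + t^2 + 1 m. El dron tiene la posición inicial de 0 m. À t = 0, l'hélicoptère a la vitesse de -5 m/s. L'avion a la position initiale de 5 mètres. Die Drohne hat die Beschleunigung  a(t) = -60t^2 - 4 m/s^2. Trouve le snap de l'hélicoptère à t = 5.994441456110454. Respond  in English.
We must differentiate our acceleration equation a(t) = -18·t - 8 2 times. Differentiating acceleration, we get jerk: j(t) = -18. The derivative of jerk gives snap: s(t) = 0. From the given snap equation s(t) = 0, we substitute t = 5.994441456110454 to get s = 0.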